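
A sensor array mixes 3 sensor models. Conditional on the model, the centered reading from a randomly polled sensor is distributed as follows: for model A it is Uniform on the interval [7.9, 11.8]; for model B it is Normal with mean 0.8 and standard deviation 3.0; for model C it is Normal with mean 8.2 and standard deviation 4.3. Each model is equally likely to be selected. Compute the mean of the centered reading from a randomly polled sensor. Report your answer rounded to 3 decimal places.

6.283

Component means — A: 9.85; B: 0.8; C: 8.2.
E[X] = 0.333333·9.85 + 0.333333·0.8 + 0.333333·8.2 = 6.28333.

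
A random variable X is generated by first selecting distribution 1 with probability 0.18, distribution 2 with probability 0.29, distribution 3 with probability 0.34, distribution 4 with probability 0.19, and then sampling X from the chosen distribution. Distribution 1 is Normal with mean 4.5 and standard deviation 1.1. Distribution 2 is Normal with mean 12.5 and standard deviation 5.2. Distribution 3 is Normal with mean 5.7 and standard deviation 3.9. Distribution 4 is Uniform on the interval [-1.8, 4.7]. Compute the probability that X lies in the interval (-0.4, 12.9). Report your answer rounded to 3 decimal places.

Conditional on each component, P(-0.4 < X < 12.9): 1: 0.999996; 2: 0.524103; 3: 0.908668; 4: 0.784615.
By total probability, P(-0.4 < X < 12.9) = 0.18·0.999996 + 0.29·0.524103 + 0.34·0.908668 + 0.19·0.784615 = 0.790013.

0.790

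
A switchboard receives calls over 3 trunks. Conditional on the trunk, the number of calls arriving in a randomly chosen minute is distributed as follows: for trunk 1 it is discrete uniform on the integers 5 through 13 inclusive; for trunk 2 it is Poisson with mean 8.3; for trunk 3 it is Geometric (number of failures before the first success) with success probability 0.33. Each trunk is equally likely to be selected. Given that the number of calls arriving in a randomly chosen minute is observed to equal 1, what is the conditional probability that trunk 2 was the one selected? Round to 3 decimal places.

0.009

Likelihoods P(X=1 | ·): 1: 0; 2: 0.00206269; 3: 0.2211.
Posterior ∝ prior × likelihood. Numerator for 2: 0.333333·0.00206269 = 0.000687563.
Normalizing constant: 0.333333·0 + 0.333333·0.00206269 + 0.333333·0.2211 = 0.0743876.
P(2 | observation) = 0.000687563 / 0.0743876 = 0.00924299.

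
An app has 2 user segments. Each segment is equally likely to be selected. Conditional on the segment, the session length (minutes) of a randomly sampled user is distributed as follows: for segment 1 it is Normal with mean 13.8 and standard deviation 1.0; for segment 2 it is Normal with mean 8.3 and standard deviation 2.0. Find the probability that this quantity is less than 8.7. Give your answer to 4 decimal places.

Conditional on each segment, P(X < 8.7): 1: 1.69827e-07; 2: 0.57926.
By total probability, P(X < 8.7) = 0.5·1.69827e-07 + 0.5·0.57926 = 0.28963.

0.2896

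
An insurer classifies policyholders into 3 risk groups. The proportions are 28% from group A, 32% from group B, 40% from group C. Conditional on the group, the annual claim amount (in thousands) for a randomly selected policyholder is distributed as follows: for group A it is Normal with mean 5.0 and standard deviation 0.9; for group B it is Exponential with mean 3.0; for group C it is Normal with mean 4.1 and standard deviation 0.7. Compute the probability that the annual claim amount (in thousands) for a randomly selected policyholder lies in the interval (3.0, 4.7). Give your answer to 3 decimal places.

0.449

Conditional on each group, P(3.0 < X < 4.7): A: 0.356307; B: 0.15914; C: 0.746275.
By total probability, P(3.0 < X < 4.7) = 0.28·0.356307 + 0.32·0.15914 + 0.4·0.746275 = 0.449201.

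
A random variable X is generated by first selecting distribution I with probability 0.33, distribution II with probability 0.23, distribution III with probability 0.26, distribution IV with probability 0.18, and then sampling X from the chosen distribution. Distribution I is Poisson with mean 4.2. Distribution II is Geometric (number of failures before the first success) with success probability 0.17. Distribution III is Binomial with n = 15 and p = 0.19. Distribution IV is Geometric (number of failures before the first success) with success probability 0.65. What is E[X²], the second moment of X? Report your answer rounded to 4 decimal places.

For each component E[X²] = Var + (mean)², giving I: 21.84; II: 52.5571; III: 10.431; IV: 1.11834.
Overall E[X²] = 0.33·21.84 + 0.23·52.5571 + 0.26·10.431 + 0.18·1.11834 = 22.2087.

22.2087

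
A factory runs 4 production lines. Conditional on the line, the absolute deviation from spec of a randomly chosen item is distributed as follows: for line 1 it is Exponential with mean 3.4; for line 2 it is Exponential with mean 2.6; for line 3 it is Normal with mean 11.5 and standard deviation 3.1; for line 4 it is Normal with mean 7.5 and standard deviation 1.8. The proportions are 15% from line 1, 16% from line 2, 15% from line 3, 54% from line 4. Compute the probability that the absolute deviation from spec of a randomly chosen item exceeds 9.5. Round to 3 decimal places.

Conditional on each line, P(X > 9.5): 1: 0.0611688; 2: 0.0258914; 3: 0.740589; 4: 0.13326.
By total probability, P(X > 9.5) = 0.15·0.0611688 + 0.16·0.0258914 + 0.15·0.740589 + 0.54·0.13326 = 0.196367.

0.196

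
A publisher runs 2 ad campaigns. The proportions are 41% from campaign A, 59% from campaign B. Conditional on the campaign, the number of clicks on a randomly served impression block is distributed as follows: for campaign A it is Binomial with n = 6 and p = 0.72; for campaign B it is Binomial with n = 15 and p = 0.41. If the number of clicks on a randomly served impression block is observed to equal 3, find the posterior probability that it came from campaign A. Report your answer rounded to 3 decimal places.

0.671

Likelihoods P(X=3 | ·): A: 0.163871; B: 0.0557939.
Posterior ∝ prior × likelihood. Numerator for A: 0.41·0.163871 = 0.067187.
Normalizing constant: 0.41·0.163871 + 0.59·0.0557939 = 0.100105.
P(A | observation) = 0.067187 / 0.100105 = 0.671162.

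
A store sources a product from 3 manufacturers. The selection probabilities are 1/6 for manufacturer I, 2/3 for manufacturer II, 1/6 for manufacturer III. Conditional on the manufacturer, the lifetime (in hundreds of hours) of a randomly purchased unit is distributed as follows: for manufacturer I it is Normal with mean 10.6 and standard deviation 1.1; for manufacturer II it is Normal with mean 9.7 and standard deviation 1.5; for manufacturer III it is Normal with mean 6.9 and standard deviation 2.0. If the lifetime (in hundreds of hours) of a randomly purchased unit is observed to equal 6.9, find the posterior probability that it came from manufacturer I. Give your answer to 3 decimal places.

Likelihoods f(6.9 | ·): I: 0.00126678; II: 0.0465781; III: 0.199471.
Posterior ∝ prior × likelihood. Numerator for I: 0.166667·0.00126678 = 0.000211131.
Normalizing constant: 0.166667·0.00126678 + 0.666667·0.0465781 + 0.166667·0.199471 = 0.0645084.
P(I | observation) = 0.000211131 / 0.0645084 = 0.00327292.

0.003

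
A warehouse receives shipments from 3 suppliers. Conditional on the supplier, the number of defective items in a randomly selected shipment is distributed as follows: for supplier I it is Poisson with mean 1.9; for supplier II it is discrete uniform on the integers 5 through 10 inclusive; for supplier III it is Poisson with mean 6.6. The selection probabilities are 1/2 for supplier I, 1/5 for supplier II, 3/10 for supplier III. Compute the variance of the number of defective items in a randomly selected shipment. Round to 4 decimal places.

10.0114

Per component, I: μ=1.9, E[X²]=5.51; II: μ=7.5, E[X²]=59.1667; III: μ=6.6, E[X²]=50.16.
E[X] = 0.5·1.9 + 0.2·7.5 + 0.3·6.6 = 4.43.
E[X²] = 0.5·5.51 + 0.2·59.1667 + 0.3·50.16 = 29.6363.
Var(X) = E[X²] − (E[X])² = 29.6363 − 19.6249 = 10.0114.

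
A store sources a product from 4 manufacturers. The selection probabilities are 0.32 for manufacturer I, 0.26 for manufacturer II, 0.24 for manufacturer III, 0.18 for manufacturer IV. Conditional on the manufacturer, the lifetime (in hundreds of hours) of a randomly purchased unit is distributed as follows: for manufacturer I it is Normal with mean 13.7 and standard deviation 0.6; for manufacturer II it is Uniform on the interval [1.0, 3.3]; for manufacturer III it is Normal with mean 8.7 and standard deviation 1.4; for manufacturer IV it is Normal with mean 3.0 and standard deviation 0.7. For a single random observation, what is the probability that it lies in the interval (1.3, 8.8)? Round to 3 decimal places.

0.532

Conditional on each manufacturer, P(1.3 < X < 8.8): I: 1.66533e-16; II: 0.869565; III: 0.528472; IV: 0.992421.
By total probability, P(1.3 < X < 8.8) = 0.32·1.66533e-16 + 0.26·0.869565 + 0.24·0.528472 + 0.18·0.992421 = 0.531556.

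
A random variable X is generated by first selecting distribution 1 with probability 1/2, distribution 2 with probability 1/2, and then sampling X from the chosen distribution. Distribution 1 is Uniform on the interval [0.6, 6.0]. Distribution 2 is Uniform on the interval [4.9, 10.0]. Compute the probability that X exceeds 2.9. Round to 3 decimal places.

Conditional on each component, P(X > 2.9): 1: 0.574074; 2: 1.
By total probability, P(X > 2.9) = 0.5·0.574074 + 0.5·1 = 0.787037.

0.787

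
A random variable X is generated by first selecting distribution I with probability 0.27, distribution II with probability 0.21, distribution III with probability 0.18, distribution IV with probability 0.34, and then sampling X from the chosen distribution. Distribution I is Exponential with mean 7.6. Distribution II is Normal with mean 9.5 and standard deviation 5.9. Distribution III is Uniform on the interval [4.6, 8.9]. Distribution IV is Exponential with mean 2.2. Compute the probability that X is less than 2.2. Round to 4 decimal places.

Conditional on each component, P(X < 2.2): I: 0.251343; II: 0.10799; III: 0; IV: 0.632121.
By total probability, P(X < 2.2) = 0.27·0.251343 + 0.21·0.10799 + 0.18·0 + 0.34·0.632121 = 0.305461.

0.3055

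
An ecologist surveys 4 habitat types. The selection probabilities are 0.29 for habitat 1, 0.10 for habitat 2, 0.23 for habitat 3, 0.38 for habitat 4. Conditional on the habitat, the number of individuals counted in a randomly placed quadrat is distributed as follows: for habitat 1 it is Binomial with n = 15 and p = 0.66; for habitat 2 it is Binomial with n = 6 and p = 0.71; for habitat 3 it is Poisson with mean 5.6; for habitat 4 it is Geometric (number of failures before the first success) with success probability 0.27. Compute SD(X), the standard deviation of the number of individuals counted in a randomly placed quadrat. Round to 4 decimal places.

3.8629

Per component, 1: μ=9.9, E[X²]=101.376; 2: μ=4.26, E[X²]=19.383; 3: μ=5.6, E[X²]=36.96; 4: μ=2.7037, E[X²]=17.3237.
E[X] = 0.29·9.9 + 0.1·4.26 + 0.23·5.6 + 0.38·2.7037 = 5.61241.
E[X²] = 0.29·101.376 + 0.1·19.383 + 0.23·36.96 + 0.38·17.3237 = 46.4212.
Var(X) = E[X²] − (E[X])² = 46.4212 − 31.4991 = 14.922.
SD(X) = √14.922 = 3.86291.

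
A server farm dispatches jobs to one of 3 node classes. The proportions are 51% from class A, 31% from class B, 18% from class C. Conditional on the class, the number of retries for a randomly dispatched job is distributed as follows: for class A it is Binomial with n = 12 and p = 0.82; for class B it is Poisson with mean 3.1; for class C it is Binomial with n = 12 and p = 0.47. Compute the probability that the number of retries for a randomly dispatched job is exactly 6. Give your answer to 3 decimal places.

0.062

Conditional on each class, P(X = 6): A: 0.00955411; B: 0.0555296; C: 0.220757.
By total probability, P(X = 6) = 0.51·0.00955411 + 0.31·0.0555296 + 0.18·0.220757 = 0.061823.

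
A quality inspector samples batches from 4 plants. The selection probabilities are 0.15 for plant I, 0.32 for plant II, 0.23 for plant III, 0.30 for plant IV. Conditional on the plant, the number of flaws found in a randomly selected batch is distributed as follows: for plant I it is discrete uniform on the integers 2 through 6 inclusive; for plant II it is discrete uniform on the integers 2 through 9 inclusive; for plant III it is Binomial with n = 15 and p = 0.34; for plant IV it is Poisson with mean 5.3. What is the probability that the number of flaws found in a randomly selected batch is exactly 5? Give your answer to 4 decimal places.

Conditional on each plant, P(X = 5): I: 0.2; II: 0.125; III: 0.213988; IV: 0.173955.
By total probability, P(X = 5) = 0.15·0.2 + 0.32·0.125 + 0.23·0.213988 + 0.3·0.173955 = 0.171404.

0.1714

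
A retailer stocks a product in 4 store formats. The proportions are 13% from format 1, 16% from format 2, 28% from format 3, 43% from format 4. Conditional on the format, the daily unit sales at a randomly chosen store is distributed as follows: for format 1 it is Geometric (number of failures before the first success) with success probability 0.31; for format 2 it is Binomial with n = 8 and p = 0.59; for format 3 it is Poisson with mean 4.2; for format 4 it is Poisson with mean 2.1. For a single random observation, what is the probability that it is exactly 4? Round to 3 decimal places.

0.145

Conditional on each format, P(X = 4): 1: 0.0702681; 2: 0.239685; 3: 0.194424; 4: 0.099231.
By total probability, P(X = 4) = 0.13·0.0702681 + 0.16·0.239685 + 0.28·0.194424 + 0.43·0.099231 = 0.144592.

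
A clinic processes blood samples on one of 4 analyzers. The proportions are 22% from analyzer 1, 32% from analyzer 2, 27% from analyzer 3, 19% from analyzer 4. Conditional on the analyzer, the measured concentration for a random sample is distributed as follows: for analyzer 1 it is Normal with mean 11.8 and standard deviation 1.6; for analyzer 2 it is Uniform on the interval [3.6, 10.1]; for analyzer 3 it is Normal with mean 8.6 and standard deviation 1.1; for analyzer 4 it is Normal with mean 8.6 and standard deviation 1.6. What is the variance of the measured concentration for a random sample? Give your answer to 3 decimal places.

5.715

Per component, 1: μ=11.8, E[X²]=141.8; 2: μ=6.85, E[X²]=50.4433; 3: μ=8.6, E[X²]=75.17; 4: μ=8.6, E[X²]=76.52.
E[X] = 0.22·11.8 + 0.32·6.85 + 0.27·8.6 + 0.19·8.6 = 8.744.
E[X²] = 0.22·141.8 + 0.32·50.4433 + 0.27·75.17 + 0.19·76.52 = 82.1726.
Var(X) = E[X²] − (E[X])² = 82.1726 − 76.4575 = 5.71503.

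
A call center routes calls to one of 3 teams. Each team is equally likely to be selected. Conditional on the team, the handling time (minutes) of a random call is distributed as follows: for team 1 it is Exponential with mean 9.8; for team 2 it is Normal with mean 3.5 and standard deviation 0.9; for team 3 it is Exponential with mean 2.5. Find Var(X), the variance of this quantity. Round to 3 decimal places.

44.809

Per component, 1: μ=9.8, E[X²]=192.08; 2: μ=3.5, E[X²]=13.06; 3: μ=2.5, E[X²]=12.5.
E[X] = 0.333333·9.8 + 0.333333·3.5 + 0.333333·2.5 = 5.26667.
E[X²] = 0.333333·192.08 + 0.333333·13.06 + 0.333333·12.5 = 72.5467.
Var(X) = E[X²] − (E[X])² = 72.5467 − 27.7378 = 44.8089.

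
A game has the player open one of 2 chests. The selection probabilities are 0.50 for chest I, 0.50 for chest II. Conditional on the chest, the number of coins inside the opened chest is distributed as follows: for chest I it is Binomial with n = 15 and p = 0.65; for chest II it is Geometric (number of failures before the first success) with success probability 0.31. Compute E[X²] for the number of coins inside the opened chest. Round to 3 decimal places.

55.305

For each component E[X²] = Var + (mean)², giving I: 98.475; II: 12.1342.
Overall E[X²] = 0.5·98.475 + 0.5·12.1342 = 55.3046.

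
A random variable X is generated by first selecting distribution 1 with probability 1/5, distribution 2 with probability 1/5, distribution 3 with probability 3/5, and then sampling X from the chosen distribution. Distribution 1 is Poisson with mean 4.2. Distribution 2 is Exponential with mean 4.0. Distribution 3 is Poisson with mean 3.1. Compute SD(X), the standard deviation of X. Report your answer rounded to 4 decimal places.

Per component, 1: μ=4.2, E[X²]=21.84; 2: μ=4, E[X²]=32; 3: μ=3.1, E[X²]=12.71.
E[X] = 0.2·4.2 + 0.2·4 + 0.6·3.1 = 3.5.
E[X²] = 0.2·21.84 + 0.2·32 + 0.6·12.71 = 18.394.
Var(X) = E[X²] − (E[X])² = 18.394 − 12.25 = 6.144.
SD(X) = √6.144 = 2.47871.

2.4787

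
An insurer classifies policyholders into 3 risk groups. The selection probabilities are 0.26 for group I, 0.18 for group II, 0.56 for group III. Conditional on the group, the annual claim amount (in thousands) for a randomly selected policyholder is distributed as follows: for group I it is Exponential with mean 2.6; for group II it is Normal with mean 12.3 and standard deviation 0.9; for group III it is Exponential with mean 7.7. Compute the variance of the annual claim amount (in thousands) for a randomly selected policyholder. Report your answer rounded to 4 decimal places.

45.4292

Per component, I: μ=2.6, E[X²]=13.52; II: μ=12.3, E[X²]=152.1; III: μ=7.7, E[X²]=118.58.
E[X] = 0.26·2.6 + 0.18·12.3 + 0.56·7.7 = 7.202.
E[X²] = 0.26·13.52 + 0.18·152.1 + 0.56·118.58 = 97.298.
Var(X) = E[X²] − (E[X])² = 97.298 − 51.8688 = 45.4292.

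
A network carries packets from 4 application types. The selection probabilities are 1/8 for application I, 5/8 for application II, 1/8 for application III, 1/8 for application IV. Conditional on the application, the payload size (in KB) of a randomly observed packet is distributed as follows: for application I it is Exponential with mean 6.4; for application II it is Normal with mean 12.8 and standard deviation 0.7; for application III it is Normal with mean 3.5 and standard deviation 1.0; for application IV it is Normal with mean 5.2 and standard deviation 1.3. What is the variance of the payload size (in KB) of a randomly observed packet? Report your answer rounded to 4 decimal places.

Per component, I: μ=6.4, E[X²]=81.92; II: μ=12.8, E[X²]=164.33; III: μ=3.5, E[X²]=13.25; IV: μ=5.2, E[X²]=28.73.
E[X] = 0.125·6.4 + 0.625·12.8 + 0.125·3.5 + 0.125·5.2 = 9.8875.
E[X²] = 0.125·81.92 + 0.625·164.33 + 0.125·13.25 + 0.125·28.73 = 118.194.
Var(X) = E[X²] − (E[X])² = 118.194 − 97.7627 = 20.4311.

20.4311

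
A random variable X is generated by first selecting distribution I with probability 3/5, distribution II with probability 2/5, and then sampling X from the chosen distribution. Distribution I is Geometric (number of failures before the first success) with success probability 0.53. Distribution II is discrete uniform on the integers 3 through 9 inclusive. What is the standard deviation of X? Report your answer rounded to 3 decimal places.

2.980

Per component, I: μ=0.886792, E[X²]=2.45959; II: μ=6, E[X²]=40.
E[X] = 0.6·0.886792 + 0.4·6 = 2.93208.
E[X²] = 0.6·2.45959 + 0.4·40 = 17.4758.
Var(X) = E[X²] − (E[X])² = 17.4758 − 8.59707 = 8.87869.
SD(X) = √8.87869 = 2.97971.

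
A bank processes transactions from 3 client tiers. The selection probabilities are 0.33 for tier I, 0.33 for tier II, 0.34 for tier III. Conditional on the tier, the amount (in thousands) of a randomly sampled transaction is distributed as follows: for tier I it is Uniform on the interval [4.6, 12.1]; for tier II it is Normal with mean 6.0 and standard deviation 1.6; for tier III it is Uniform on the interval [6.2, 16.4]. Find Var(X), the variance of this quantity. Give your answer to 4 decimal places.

10.0690

Per component, I: μ=8.35, E[X²]=74.41; II: μ=6, E[X²]=38.56; III: μ=11.3, E[X²]=136.36.
E[X] = 0.33·8.35 + 0.33·6 + 0.34·11.3 = 8.5775.
E[X²] = 0.33·74.41 + 0.33·38.56 + 0.34·136.36 = 83.6425.
Var(X) = E[X²] − (E[X])² = 83.6425 − 73.5735 = 10.069.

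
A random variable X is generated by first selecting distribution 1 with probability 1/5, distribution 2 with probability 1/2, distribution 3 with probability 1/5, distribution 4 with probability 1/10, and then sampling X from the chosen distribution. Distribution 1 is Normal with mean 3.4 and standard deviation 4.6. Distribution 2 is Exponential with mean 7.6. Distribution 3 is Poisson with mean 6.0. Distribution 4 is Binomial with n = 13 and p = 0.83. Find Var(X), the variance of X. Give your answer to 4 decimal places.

38.8458

Per component, 1: μ=3.4, E[X²]=32.72; 2: μ=7.6, E[X²]=115.52; 3: μ=6, E[X²]=42; 4: μ=10.79, E[X²]=118.258.
E[X] = 0.2·3.4 + 0.5·7.6 + 0.2·6 + 0.1·10.79 = 6.759.
E[X²] = 0.2·32.72 + 0.5·115.52 + 0.2·42 + 0.1·118.258 = 84.5298.
Var(X) = E[X²] − (E[X])² = 84.5298 − 45.6841 = 38.8458.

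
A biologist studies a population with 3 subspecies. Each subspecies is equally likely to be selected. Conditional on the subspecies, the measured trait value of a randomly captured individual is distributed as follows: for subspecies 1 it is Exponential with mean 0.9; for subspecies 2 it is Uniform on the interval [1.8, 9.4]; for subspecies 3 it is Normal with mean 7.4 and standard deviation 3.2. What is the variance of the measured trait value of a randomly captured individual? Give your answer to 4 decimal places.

Per component, 1: μ=0.9, E[X²]=1.62; 2: μ=5.6, E[X²]=36.1733; 3: μ=7.4, E[X²]=65.
E[X] = 0.333333·0.9 + 0.333333·5.6 + 0.333333·7.4 = 4.63333.
E[X²] = 0.333333·1.62 + 0.333333·36.1733 + 0.333333·65 = 34.2644.
Var(X) = E[X²] − (E[X])² = 34.2644 − 21.4678 = 12.7967.

12.7967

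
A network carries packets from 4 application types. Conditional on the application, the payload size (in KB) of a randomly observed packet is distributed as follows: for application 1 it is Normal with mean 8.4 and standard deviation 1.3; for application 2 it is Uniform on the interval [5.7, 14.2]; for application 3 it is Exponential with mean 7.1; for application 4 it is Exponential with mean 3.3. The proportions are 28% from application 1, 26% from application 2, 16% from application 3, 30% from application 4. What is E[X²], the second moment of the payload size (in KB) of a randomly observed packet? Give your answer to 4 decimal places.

70.2013

For each component E[X²] = Var + (mean)², giving 1: 72.25; 2: 105.023; 3: 100.82; 4: 21.78.
Overall E[X²] = 0.28·72.25 + 0.26·105.023 + 0.16·100.82 + 0.3·21.78 = 70.2013.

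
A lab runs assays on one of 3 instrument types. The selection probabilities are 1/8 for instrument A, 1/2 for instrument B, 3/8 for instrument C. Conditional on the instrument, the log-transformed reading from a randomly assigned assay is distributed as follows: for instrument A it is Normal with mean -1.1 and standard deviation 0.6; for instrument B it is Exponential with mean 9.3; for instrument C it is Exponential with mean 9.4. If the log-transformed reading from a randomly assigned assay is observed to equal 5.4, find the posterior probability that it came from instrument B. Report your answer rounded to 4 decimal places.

0.5725

Likelihoods f(5.4 | ·): A: 2.1783e-26; B: 0.0601653; C: 0.0598941.
Posterior ∝ prior × likelihood. Numerator for B: 0.5·0.0601653 = 0.0300826.
Normalizing constant: 0.125·2.1783e-26 + 0.5·0.0601653 + 0.375·0.0598941 = 0.0525429.
P(B | observation) = 0.0300826 / 0.0525429 = 0.572535.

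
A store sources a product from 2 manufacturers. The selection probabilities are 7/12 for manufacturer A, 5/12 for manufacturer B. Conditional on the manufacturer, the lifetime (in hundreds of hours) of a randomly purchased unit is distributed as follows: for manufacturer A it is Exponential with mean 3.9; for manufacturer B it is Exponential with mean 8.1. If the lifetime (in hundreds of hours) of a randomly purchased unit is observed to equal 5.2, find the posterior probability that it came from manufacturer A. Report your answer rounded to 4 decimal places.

0.5929

Likelihoods f(5.2 | ·): A: 0.067589; B: 0.0649694.
Posterior ∝ prior × likelihood. Numerator for A: 0.583333·0.067589 = 0.0394269.
Normalizing constant: 0.583333·0.067589 + 0.416667·0.0649694 = 0.0664975.
P(A | observation) = 0.0394269 / 0.0664975 = 0.592908.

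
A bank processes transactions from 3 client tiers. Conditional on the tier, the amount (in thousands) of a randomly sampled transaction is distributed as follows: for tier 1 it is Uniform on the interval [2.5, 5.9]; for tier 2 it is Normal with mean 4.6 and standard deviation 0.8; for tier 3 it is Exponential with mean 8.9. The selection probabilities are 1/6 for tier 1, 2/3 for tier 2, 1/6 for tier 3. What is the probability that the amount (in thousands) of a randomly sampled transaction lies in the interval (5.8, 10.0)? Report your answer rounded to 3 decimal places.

0.082

Conditional on each tier, P(5.8 < X < 10.0): 1: 0.0294118; 2: 0.0668072; 3: 0.196058.
By total probability, P(5.8 < X < 10.0) = 0.166667·0.0294118 + 0.666667·0.0668072 + 0.166667·0.196058 = 0.0821164.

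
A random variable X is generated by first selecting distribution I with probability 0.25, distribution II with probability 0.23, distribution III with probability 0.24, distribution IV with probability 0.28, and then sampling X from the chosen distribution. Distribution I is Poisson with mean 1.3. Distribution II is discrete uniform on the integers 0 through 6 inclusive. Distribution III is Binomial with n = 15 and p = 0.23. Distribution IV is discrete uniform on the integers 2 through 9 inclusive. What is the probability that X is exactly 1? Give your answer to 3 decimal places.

0.143

Conditional on each component, P(X = 1): I: 0.354291; II: 0.142857; III: 0.0888565; IV: 0.
By total probability, P(X = 1) = 0.25·0.354291 + 0.23·0.142857 + 0.24·0.0888565 + 0.28·0 = 0.142756.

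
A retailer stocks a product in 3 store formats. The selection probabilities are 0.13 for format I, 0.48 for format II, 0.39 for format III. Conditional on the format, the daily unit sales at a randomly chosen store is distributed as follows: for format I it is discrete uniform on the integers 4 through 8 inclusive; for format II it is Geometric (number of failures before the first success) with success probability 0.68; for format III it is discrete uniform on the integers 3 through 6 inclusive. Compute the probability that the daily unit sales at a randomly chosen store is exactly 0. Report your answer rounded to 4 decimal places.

Conditional on each format, P(X = 0): I: 0; II: 0.68; III: 0.
By total probability, P(X = 0) = 0.13·0 + 0.48·0.68 + 0.39·0 = 0.3264.

0.3264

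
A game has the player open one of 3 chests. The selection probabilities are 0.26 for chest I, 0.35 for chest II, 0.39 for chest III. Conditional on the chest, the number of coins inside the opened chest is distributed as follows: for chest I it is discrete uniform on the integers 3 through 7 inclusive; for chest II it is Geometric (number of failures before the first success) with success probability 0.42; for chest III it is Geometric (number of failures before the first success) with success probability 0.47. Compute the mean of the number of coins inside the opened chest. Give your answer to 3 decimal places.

Component means — I: 5; II: 1.38095; III: 1.12766.
E[X] = 0.26·5 + 0.35·1.38095 + 0.39·1.12766 = 2.22312.

2.223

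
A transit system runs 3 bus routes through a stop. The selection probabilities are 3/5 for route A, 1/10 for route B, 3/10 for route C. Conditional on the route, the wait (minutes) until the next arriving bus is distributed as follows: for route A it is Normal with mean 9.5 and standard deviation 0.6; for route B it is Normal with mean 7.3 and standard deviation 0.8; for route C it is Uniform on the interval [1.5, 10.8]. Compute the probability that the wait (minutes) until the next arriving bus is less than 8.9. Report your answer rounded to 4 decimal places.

Conditional on each route, P(X < 8.9): A: 0.158655; B: 0.97725; C: 0.795699.
By total probability, P(X < 8.9) = 0.6·0.158655 + 0.1·0.97725 + 0.3·0.795699 = 0.431628.

0.4316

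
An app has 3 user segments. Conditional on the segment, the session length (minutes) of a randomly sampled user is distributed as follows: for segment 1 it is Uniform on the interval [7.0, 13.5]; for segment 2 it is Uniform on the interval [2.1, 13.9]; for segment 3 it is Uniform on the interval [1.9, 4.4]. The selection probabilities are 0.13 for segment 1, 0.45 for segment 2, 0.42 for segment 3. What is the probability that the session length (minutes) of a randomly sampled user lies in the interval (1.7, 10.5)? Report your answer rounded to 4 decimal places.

Conditional on each segment, P(1.7 < X < 10.5): 1: 0.538462; 2: 0.711864; 3: 1.
By total probability, P(1.7 < X < 10.5) = 0.13·0.538462 + 0.45·0.711864 + 0.42·1 = 0.810339.

0.8103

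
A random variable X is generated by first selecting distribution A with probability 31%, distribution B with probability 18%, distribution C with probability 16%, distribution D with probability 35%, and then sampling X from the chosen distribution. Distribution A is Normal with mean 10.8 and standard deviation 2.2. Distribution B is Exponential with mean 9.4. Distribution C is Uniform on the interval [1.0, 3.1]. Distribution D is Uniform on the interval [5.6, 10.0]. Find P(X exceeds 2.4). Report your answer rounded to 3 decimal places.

0.853

Conditional on each component, P(X > 2.4): A: 0.999933; B: 0.774669; C: 0.333333; D: 1.
By total probability, P(X > 2.4) = 0.31·0.999933 + 0.18·0.774669 + 0.16·0.333333 + 0.35·1 = 0.852753.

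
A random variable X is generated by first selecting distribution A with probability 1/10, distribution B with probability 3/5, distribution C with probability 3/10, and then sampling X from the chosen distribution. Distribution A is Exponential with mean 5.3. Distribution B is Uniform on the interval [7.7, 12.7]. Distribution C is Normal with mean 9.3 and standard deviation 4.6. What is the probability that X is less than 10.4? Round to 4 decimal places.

0.5883

Conditional on each component, P(X < 10.4): A: 0.85946; B: 0.54; C: 0.594498.
By total probability, P(X < 10.4) = 0.1·0.85946 + 0.6·0.54 + 0.3·0.594498 = 0.588295.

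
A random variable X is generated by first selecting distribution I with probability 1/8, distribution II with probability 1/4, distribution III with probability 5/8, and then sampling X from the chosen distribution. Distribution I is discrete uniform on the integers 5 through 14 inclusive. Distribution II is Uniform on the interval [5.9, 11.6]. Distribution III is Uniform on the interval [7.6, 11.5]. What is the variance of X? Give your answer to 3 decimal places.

2.618

Per component, I: μ=9.5, E[X²]=98.5; II: μ=8.75, E[X²]=79.27; III: μ=9.55, E[X²]=92.47.
E[X] = 0.125·9.5 + 0.25·8.75 + 0.625·9.55 = 9.34375.
E[X²] = 0.125·98.5 + 0.25·79.27 + 0.625·92.47 = 89.9238.
Var(X) = E[X²] − (E[X])² = 89.9238 − 87.3057 = 2.61809.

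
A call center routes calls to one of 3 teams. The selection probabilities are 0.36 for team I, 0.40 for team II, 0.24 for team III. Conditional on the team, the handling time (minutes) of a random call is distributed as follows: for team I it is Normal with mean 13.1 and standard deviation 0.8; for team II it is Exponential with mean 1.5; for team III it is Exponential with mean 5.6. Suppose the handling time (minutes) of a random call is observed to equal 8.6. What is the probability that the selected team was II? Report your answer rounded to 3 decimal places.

Likelihoods f(8.6 | ·): I: 6.71654e-08; II: 0.00215751; III: 0.0384468.
Posterior ∝ prior × likelihood. Numerator for II: 0.4·0.00215751 = 0.000863006.
Normalizing constant: 0.36·6.71654e-08 + 0.4·0.00215751 + 0.24·0.0384468 = 0.0100903.
P(II | observation) = 0.000863006 / 0.0100903 = 0.0855287.

0.086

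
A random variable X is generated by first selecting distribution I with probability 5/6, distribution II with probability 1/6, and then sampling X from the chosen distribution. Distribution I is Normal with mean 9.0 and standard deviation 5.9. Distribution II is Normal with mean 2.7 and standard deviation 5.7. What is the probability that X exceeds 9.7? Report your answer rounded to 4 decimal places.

Conditional on each component, P(X > 9.7): I: 0.452779; II: 0.10971.
By total probability, P(X > 9.7) = 0.833333·0.452779 + 0.166667·0.10971 = 0.395601.

0.3956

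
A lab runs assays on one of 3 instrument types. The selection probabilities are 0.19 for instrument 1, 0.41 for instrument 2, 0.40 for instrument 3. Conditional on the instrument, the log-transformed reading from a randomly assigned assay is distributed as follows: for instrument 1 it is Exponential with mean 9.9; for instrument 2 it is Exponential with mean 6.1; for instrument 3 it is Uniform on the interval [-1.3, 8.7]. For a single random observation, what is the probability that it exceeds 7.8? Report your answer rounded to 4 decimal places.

Conditional on each instrument, P(X > 7.8): 1: 0.454809; 2: 0.278402; 3: 0.09.
By total probability, P(X > 7.8) = 0.19·0.454809 + 0.41·0.278402 + 0.4·0.09 = 0.236559.

0.2366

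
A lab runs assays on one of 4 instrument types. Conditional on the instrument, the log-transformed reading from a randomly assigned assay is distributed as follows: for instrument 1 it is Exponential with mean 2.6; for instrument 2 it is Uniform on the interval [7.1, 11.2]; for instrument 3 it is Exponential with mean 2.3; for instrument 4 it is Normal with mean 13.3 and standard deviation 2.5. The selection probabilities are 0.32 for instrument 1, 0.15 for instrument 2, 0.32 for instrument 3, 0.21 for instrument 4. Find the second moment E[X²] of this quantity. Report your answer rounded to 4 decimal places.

58.9399

For each component E[X²] = Var + (mean)², giving 1: 13.52; 2: 85.1233; 3: 10.58; 4: 183.14.
Overall E[X²] = 0.32·13.52 + 0.15·85.1233 + 0.32·10.58 + 0.21·183.14 = 58.9399.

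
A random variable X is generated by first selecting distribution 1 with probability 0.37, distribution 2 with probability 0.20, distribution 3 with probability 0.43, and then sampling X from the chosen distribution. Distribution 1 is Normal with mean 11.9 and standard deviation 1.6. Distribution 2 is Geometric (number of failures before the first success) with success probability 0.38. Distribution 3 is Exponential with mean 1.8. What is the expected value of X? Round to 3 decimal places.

Component means — 1: 11.9; 2: 1.63158; 3: 1.8.
E[X] = 0.37·11.9 + 0.2·1.63158 + 0.43·1.8 = 5.50332.

5.503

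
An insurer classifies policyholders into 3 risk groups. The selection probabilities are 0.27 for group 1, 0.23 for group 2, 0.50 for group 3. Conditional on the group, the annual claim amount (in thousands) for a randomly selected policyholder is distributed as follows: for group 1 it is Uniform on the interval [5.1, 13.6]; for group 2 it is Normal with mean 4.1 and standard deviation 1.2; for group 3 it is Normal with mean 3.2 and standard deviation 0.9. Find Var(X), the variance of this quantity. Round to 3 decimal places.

9.273

Per component, 1: μ=9.35, E[X²]=93.4433; 2: μ=4.1, E[X²]=18.25; 3: μ=3.2, E[X²]=11.05.
E[X] = 0.27·9.35 + 0.23·4.1 + 0.5·3.2 = 5.0675.
E[X²] = 0.27·93.4433 + 0.23·18.25 + 0.5·11.05 = 34.9522.
Var(X) = E[X²] − (E[X])² = 34.9522 − 25.6796 = 9.27264.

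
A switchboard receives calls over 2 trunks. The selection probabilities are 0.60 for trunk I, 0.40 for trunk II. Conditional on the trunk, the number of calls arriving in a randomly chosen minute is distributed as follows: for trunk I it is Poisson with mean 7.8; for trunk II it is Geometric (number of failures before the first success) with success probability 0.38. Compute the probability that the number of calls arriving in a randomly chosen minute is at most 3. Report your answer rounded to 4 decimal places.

0.3700

Conditional on each trunk, P(X ≤ 3): I: 0.0484766; II: 0.852237.
By total probability, P(X ≤ 3) = 0.6·0.0484766 + 0.4·0.852237 = 0.369981.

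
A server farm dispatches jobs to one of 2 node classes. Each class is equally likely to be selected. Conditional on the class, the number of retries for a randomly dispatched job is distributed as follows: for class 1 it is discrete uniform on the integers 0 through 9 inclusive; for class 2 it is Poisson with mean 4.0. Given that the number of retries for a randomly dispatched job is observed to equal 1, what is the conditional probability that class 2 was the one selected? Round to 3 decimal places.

Likelihoods P(X=1 | ·): 1: 0.1; 2: 0.0732626.
Posterior ∝ prior × likelihood. Numerator for 2: 0.5·0.0732626 = 0.0366313.
Normalizing constant: 0.5·0.1 + 0.5·0.0732626 = 0.0866313.
P(2 | observation) = 0.0366313 / 0.0866313 = 0.422841.

0.423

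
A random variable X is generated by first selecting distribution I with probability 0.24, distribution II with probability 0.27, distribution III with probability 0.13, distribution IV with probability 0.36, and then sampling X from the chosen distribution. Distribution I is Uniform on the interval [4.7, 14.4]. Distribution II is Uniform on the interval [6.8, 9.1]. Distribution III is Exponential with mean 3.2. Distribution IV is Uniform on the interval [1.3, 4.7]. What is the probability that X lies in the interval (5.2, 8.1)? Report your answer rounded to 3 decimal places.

0.240

Conditional on each component, P(5.2 < X < 8.1): I: 0.298969; II: 0.565217; III: 0.117352; IV: 0.
By total probability, P(5.2 < X < 8.1) = 0.24·0.298969 + 0.27·0.565217 + 0.13·0.117352 + 0.36·0 = 0.239617.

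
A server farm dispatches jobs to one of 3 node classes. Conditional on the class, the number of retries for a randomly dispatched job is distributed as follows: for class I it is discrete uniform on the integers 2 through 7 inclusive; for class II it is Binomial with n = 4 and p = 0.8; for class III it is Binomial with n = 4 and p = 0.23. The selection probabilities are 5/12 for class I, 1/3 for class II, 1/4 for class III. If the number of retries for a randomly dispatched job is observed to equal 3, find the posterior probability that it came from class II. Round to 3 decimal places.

Likelihoods P(X=3 | ·): I: 0.166667; II: 0.4096; III: 0.0374744.
Posterior ∝ prior × likelihood. Numerator for II: 0.333333·0.4096 = 0.136533.
Normalizing constant: 0.416667·0.166667 + 0.333333·0.4096 + 0.25·0.0374744 = 0.215346.
P(II | observation) = 0.136533 / 0.215346 = 0.634017.

0.634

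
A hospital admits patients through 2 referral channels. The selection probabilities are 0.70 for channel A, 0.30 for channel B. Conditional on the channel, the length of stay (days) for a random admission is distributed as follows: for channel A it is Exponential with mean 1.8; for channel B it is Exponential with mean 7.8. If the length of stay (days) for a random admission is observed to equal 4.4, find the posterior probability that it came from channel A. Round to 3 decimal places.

0.607

Likelihoods f(4.4 | ·): A: 0.048208; B: 0.0729321.
Posterior ∝ prior × likelihood. Numerator for A: 0.7·0.048208 = 0.0337456.
Normalizing constant: 0.7·0.048208 + 0.3·0.0729321 = 0.0556252.
P(A | observation) = 0.0337456 / 0.0556252 = 0.60666.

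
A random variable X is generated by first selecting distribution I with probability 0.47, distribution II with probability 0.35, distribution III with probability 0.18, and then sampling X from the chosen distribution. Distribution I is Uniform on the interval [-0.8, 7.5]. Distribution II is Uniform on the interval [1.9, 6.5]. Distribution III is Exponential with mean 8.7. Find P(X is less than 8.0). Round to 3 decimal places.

Conditional on each component, P(X < 8.0): I: 1; II: 1; III: 0.601298.
By total probability, P(X < 8.0) = 0.47·1 + 0.35·1 + 0.18·0.601298 = 0.928234.

0.928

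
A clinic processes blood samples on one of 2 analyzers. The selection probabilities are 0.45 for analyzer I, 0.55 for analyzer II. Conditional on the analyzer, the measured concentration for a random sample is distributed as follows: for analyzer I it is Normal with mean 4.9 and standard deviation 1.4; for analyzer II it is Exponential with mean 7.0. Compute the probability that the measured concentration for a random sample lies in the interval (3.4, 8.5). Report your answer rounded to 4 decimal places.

Conditional on each analyzer, P(3.4 < X < 8.5): I: 0.852948; II: 0.318336.
By total probability, P(3.4 < X < 8.5) = 0.45·0.852948 + 0.55·0.318336 = 0.558911.

0.5589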